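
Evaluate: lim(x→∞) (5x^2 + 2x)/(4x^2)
This is an ∞/∞ indeterminate form.

Apply L'Hôpital's rule: differentiate numerator and denominator separately.
  f(x) = 5·x^2 + 2·x   ⇒   f'(x) = 10·x + 2
  g(x) = 4·x^2   ⇒   g'(x) = 8·x
  lim(x→∞) f'(x)/g'(x) = lim(x→∞) (10·x + 2)/(8·x)
  = 5/4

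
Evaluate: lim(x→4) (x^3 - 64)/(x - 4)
This is a standard limit.

Factor or rationalize the expression:
  lim(x→4) (x^3 - 64)/(x - 4) = 48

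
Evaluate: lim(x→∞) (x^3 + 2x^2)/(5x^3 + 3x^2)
This is an ∞/∞ indeterminate form.

Apply L'Hôpital's rule: differentiate numerator and denominator separately.
  f(x) = x^3 + 2·x^2   ⇒   f'(x) = 3·x^2 + 4·x
  g(x) = 5·x^3 + 3·x^2   ⇒   g'(x) = 15·x^2 + 6·x
  lim(x→∞) f'(x)/g'(x) = lim(x→∞) (3·x^2 + 4·x)/(15·x^2 + 6·x)
  = 1/5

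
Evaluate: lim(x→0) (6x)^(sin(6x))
This is an exponential indeterminate form.

For exponential indeterminate forms, take the natural log:
  Let L = lim(x→0) (6x)^(sin(6x))
  Then ln(L) = lim(x→0) [exponent × ln(base)]
  Evaluate using L'Hôpital or standard limits, then exponentiate.
  L = 1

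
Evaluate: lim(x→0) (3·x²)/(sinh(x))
This is a 0/0 indeterminate form.

Apply L'Hôpital's rule: differentiate numerator and denominator separately.
  f(x) = 3·x^2   ⇒   f'(x) = 6·x
  g(x) = sinh(x)   ⇒   g'(x) = cosh(x)
  lim(x→0) f'(x)/g'(x) = lim(x→0) (6·x)/(cosh(x))
  = 0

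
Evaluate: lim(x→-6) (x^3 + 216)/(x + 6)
This is a standard limit.

Factor or rationalize the expression:
  lim(x→-6) (x^3 + 216)/(x + 6) = 108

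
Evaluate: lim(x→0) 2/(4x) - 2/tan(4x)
This is an ∞-∞ indeterminate form.

Combine fractions or rationalize to convert ∞-∞ to 0/0 form:
  lim(x→0) 2/(4x) - 2/tan(4x) = 0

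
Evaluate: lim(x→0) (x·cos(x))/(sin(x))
This is a 0/0 indeterminate form.

Apply L'Hôpital's rule: differentiate numerator and denominator separately.
  f(x) = x·cos(x)   ⇒   f'(x) = -x·sin(x) + cos(x)
  g(x) = sin(x)   ⇒   g'(x) = cos(x)
  lim(x→0) f'(x)/g'(x) = lim(x→0) (-x·sin(x) + cos(x))/(cos(x))
  = 1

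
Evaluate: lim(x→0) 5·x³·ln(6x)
This is a 0·∞ indeterminate form.

Rewrite 0·∞ as a quotient (0/0 or ∞/∞ form), then apply L'Hôpital's rule:
  lim(x→0) 5·x³·ln(6x) = 0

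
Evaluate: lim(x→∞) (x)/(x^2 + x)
This is an ∞/∞ indeterminate form.

Apply L'Hôpital's rule: differentiate numerator and denominator separately.
  f(x) = x   ⇒   f'(x) = 1
  g(x) = x^2 + x   ⇒   g'(x) = 2·x + 1
  lim(x→∞) f'(x)/g'(x) = lim(x→∞) (1)/(2·x + 1)
  = 0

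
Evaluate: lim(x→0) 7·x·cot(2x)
This is a 0·∞ indeterminate form.

Rewrite 0·∞ as a quotient (0/0 or ∞/∞ form), then apply L'Hôpital's rule:
  lim(x→0) 7·x·cot(2x) = 7/2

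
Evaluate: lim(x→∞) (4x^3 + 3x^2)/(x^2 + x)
This is an ∞/∞ indeterminate form.

Apply L'Hôpital's rule: differentiate numerator and denominator separately.
  f(x) = 4·x^3 + 3·x^2   ⇒   f'(x) = 12·x^2 + 6·x
  g(x) = x^2 + x   ⇒   g'(x) = 2·x + 1
  lim(x→∞) f'(x)/g'(x) = lim(x→∞) (12·x^2 + 6·x)/(2·x + 1)
  = ∞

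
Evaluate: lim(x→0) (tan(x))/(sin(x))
This is a 0/0 indeterminate form.

Apply L'Hôpital's rule: differentiate numerator and denominator separately.
  f(x) = tan(x)   ⇒   f'(x) = tan(x)^2 + 1
  g(x) = sin(x)   ⇒   g'(x) = cos(x)
  lim(x→0) f'(x)/g'(x) = lim(x→0) (tan(x)^2 + 1)/(cos(x))
  = 1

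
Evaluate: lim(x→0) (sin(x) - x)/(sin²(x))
This is a 0/0 indeterminate form.

Apply L'Hôpital's rule: differentiate numerator and denominator separately.
  f(x) = -x + sin(x)   ⇒   f'(x) = cos(x) - 1
  g(x) = sin(x)^2   ⇒   g'(x) = 2·sin(x)·cos(x)
  lim(x→0) f'(x)/g'(x) = lim(x→0) (cos(x) - 1)/(2·sin(x)·cos(x))
  = 0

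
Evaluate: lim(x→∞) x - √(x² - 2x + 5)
This is an ∞-∞ indeterminate form.

Combine fractions or rationalize to convert ∞-∞ to 0/0 form:
  lim(x→∞) x - √(x² - 2x + 5) = 1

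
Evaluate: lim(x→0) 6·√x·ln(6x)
This is a 0·∞ indeterminate form.

Rewrite 0·∞ as a quotient (0/0 or ∞/∞ form), then apply L'Hôpital's rule:
  lim(x→0) 6·√x·ln(6x) = 0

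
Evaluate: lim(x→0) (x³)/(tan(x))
This is a 0/0 indeterminate form.

Apply L'Hôpital's rule: differentiate numerator and denominator separately.
  f(x) = x^3   ⇒   f'(x) = 3·x^2
  g(x) = tan(x)   ⇒   g'(x) = tan(x)^2 + 1
  lim(x→0) f'(x)/g'(x) = lim(x→0) (3·x^2)/(tan(x)^2 + 1)
  = 0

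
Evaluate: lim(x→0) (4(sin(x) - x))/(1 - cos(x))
This is a 0/0 indeterminate form.

Apply L'Hôpital's rule: differentiate numerator and denominator separately.
  f(x) = -4·x + 4·sin(x)   ⇒   f'(x) = 4·cos(x) - 4
  g(x) = 1 - cos(x)   ⇒   g'(x) = sin(x)
  lim(x→0) f'(x)/g'(x) = lim(x→0) (4·cos(x) - 4)/(sin(x))
  = 0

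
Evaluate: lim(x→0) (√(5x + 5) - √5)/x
This is a standard limit.

Factor or rationalize the expression:
  lim(x→0) (√(5x + 5) - √5)/x = sqrt(5)/2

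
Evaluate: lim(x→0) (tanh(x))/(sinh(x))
This is a 0/0 indeterminate form.

Apply L'Hôpital's rule: differentiate numerator and denominator separately.
  f(x) = tanh(x)   ⇒   f'(x) = 1 - tanh(x)^2
  g(x) = sinh(x)   ⇒   g'(x) = cosh(x)
  lim(x→0) f'(x)/g'(x) = lim(x→0) (1 - tanh(x)^2)/(cosh(x))
  = 1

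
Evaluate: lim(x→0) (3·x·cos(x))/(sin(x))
This is a 0/0 indeterminate form.

Apply L'Hôpital's rule: differentiate numerator and denominator separately.
  f(x) = 3·x·cos(x)   ⇒   f'(x) = -3·x·sin(x) + 3·cos(x)
  g(x) = sin(x)   ⇒   g'(x) = cos(x)
  lim(x→0) f'(x)/g'(x) = lim(x→0) (-3·x·sin(x) + 3·cos(x))/(cos(x))
  = 3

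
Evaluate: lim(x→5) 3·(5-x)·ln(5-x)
This is a 0·∞ indeterminate form.

Rewrite 0·∞ as a quotient (0/0 or ∞/∞ form), then apply L'Hôpital's rule:
  lim(x→5) 3·(5-x)·ln(5-x) = 0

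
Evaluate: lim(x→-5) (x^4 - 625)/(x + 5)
This is a standard limit.

Factor or rationalize the expression:
  lim(x→-5) (x^4 - 625)/(x + 5) = -500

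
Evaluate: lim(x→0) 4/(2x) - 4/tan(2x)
This is an ∞-∞ indeterminate form.

Combine fractions or rationalize to convert ∞-∞ to 0/0 form:
  lim(x→0) 4/(2x) - 4/tan(2x) = 0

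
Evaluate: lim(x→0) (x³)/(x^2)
This is a 0/0 indeterminate form.

Apply L'Hôpital's rule: differentiate numerator and denominator separately.
  f(x) = x^3   ⇒   f'(x) = 3·x^2
  g(x) = x^2   ⇒   g'(x) = 2·x
  lim(x→0) f'(x)/g'(x) = lim(x→0) (3·x^2)/(2·x)
  = 0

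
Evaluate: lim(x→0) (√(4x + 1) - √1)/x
This is a standard limit.

Factor or rationalize the expression:
  lim(x→0) (√(4x + 1) - √1)/x = 2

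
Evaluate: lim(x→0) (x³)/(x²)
This is a 0/0 indeterminate form.

Apply L'Hôpital's rule: differentiate numerator and denominator separately.
  f(x) = x^3   ⇒   f'(x) = 3·x^2
  g(x) = x^2   ⇒   g'(x) = 2·x
  lim(x→0) f'(x)/g'(x) = lim(x→0) (3·x^2)/(2·x)
  = 0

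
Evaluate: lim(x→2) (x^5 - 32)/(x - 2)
This is a standard limit.

Factor or rationalize the expression:
  lim(x→2) (x^5 - 32)/(x - 2) = 80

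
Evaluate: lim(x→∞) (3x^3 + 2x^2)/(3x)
This is an ∞/∞ indeterminate form.

Apply L'Hôpital's rule: differentiate numerator and denominator separately.
  f(x) = 3·x^3 + 2·x^2   ⇒   f'(x) = 9·x^2 + 4·x
  g(x) = 3·x   ⇒   g'(x) = 3
  lim(x→∞) f'(x)/g'(x) = lim(x→∞) (9·x^2 + 4·x)/(3)
  = ∞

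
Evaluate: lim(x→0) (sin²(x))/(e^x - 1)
This is a 0/0 indeterminate form.

Apply L'Hôpital's rule: differentiate numerator and denominator separately.
  f(x) = sin(x)^2   ⇒   f'(x) = 2·sin(x)·cos(x)
  g(x) = e^(x) - 1   ⇒   g'(x) = e^(x)
  lim(x→0) f'(x)/g'(x) = lim(x→0) (2·sin(x)·cos(x))/(e^(x))
  = 0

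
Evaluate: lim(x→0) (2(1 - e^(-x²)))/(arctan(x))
This is a 0/0 indeterminate form.

Apply L'Hôpital's rule: differentiate numerator and denominator separately.
  f(x) = 2 - 2·e^(-x^2)   ⇒   f'(x) = 4·x·e^(-x^2)
  g(x) = atan(x)   ⇒   g'(x) = 1/(x^2 + 1)
  lim(x→0) f'(x)/g'(x) = lim(x→0) (4·x·e^(-x^2))/(1/(x^2 + 1))
  = 0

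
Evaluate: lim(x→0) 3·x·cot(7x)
This is a 0·∞ indeterminate form.

Rewrite 0·∞ as a quotient (0/0 or ∞/∞ form), then apply L'Hôpital's rule:
  lim(x→0) 3·x·cot(7x) = 3/7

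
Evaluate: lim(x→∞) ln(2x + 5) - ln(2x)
This is an ∞-∞ indeterminate form.

Combine fractions or rationalize to convert ∞-∞ to 0/0 form:
  lim(x→∞) ln(2x + 5) - ln(2x) = 0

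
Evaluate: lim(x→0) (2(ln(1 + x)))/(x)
This is a 0/0 indeterminate form.

Apply L'Hôpital's rule: differentiate numerator and denominator separately.
  f(x) = 2·ln(x + 1)   ⇒   f'(x) = 2/(x + 1)
  g(x) = x   ⇒   g'(x) = 1
  lim(x→0) f'(x)/g'(x) = lim(x→0) (2/(x + 1))/(1)
  = 2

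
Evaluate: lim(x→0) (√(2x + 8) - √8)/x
This is a standard limit.

Factor or rationalize the expression:
  lim(x→0) (√(2x + 8) - √8)/x = sqrt(2)/4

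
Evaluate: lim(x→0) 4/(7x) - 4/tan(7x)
This is an ∞-∞ indeterminate form.

Combine fractions or rationalize to convert ∞-∞ to 0/0 form:
  lim(x→0) 4/(7x) - 4/tan(7x) = 0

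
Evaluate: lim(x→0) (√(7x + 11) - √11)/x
This is a standard limit.

Factor or rationalize the expression:
  lim(x→0) (√(7x + 11) - √11)/x = 7·sqrt(11)/22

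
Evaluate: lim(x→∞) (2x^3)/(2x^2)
This is an ∞/∞ indeterminate form.

Apply L'Hôpital's rule: differentiate numerator and denominator separately.
  f(x) = 2·x^3   ⇒   f'(x) = 6·x^2
  g(x) = 2·x^2   ⇒   g'(x) = 4·x
  lim(x→∞) f'(x)/g'(x) = lim(x→∞) (6·x^2)/(4·x)
  = ∞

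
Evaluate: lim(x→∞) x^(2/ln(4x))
This is an exponential indeterminate form.

For exponential indeterminate forms, take the natural log:
  Let L = lim(x→∞) x^(2/ln(4x))
  Then ln(L) = lim(x→∞) [exponent × ln(base)]
  Evaluate using L'Hôpital or standard limits, then exponentiate.
  L = e²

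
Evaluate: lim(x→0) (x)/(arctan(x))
This is a 0/0 indeterminate form.

Apply L'Hôpital's rule: differentiate numerator and denominator separately.
  f(x) = x   ⇒   f'(x) = 1
  g(x) = atan(x)   ⇒   g'(x) = 1/(x^2 + 1)
  lim(x→0) f'(x)/g'(x) = lim(x→0) (1)/(1/(x^2 + 1))
  = 1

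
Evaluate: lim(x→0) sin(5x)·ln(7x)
This is a 0·∞ indeterminate form.

Rewrite 0·∞ as a quotient (0/0 or ∞/∞ form), then apply L'Hôpital's rule:
  lim(x→0) sin(5x)·ln(7x) = 0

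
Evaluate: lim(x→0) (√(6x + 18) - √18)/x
This is a standard limit.

Factor or rationalize the expression:
  lim(x→0) (√(6x + 18) - √18)/x = sqrt(2)/2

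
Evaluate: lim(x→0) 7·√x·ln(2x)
This is a 0·∞ indeterminate form.

Rewrite 0·∞ as a quotient (0/0 or ∞/∞ form), then apply L'Hôpital's rule:
  lim(x→0) 7·√x·ln(2x) = 0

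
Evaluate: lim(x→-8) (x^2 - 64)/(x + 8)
This is a standard limit.

Factor or rationalize the expression:
  lim(x→-8) (x^2 - 64)/(x + 8) = -16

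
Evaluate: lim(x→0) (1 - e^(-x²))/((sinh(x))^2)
This is a 0/0 indeterminate form.

Apply L'Hôpital's rule: differentiate numerator and denominator separately.
  f(x) = 1 - e^(-x^2)   ⇒   f'(x) = 2·x·e^(-x^2)
  g(x) = sinh(x)^2   ⇒   g'(x) = 2·sinh(x)·cosh(x)
  lim(x→0) f'(x)/g'(x) = lim(x→0) (2·x·e^(-x^2))/(2·sinh(x)·cosh(x))
  = 1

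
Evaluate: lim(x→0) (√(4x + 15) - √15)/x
This is a standard limit.

Factor or rationalize the expression:
  lim(x→0) (√(4x + 15) - √15)/x = 2·sqrt(15)/15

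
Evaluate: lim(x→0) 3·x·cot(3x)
This is a 0·∞ indeterminate form.

Rewrite 0·∞ as a quotient (0/0 or ∞/∞ form), then apply L'Hôpital's rule:
  lim(x→0) 3·x·cot(3x) = 1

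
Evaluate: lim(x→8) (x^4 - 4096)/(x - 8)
This is a standard limit.

Factor or rationalize the expression:
  lim(x→8) (x^4 - 4096)/(x - 8) = 2048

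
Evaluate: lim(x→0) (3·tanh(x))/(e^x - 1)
This is a 0/0 indeterminate form.

Apply L'Hôpital's rule: differentiate numerator and denominator separately.
  f(x) = 3·tanh(x)   ⇒   f'(x) = 3 - 3·tanh(x)^2
  g(x) = e^(x) - 1   ⇒   g'(x) = e^(x)
  lim(x→0) f'(x)/g'(x) = lim(x→0) (3 - 3·tanh(x)^2)/(e^(x))
  = 3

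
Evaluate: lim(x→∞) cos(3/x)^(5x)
This is an exponential indeterminate form.

For exponential indeterminate forms, take the natural log:
  Let L = lim(x→∞) cos(3/x)^(5x)
  Then ln(L) = lim(x→∞) [exponent × ln(base)]
  Evaluate using L'Hôpital or standard limits, then exponentiate.
  L = 1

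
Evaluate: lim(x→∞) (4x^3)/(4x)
This is an ∞/∞ indeterminate form.

Apply L'Hôpital's rule: differentiate numerator and denominator separately.
  f(x) = 4·x^3   ⇒   f'(x) = 12·x^2
  g(x) = 4·x   ⇒   g'(x) = 4
  lim(x→∞) f'(x)/g'(x) = lim(x→∞) (12·x^2)/(4)
  = ∞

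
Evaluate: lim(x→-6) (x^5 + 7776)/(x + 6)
This is a standard limit.

Factor or rationalize the expression:
  lim(x→-6) (x^5 + 7776)/(x + 6) = 6480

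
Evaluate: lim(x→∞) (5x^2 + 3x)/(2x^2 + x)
This is an ∞/∞ indeterminate form.

Apply L'Hôpital's rule: differentiate numerator and denominator separately.
  f(x) = 5·x^2 + 3·x   ⇒   f'(x) = 10·x + 3
  g(x) = 2·x^2 + x   ⇒   g'(x) = 4·x + 1
  lim(x→∞) f'(x)/g'(x) = lim(x→∞) (10·x + 3)/(4·x + 1)
  = 5/2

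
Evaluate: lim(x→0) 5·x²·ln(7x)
This is a 0·∞ indeterminate form.

Rewrite 0·∞ as a quotient (0/0 or ∞/∞ form), then apply L'Hôpital's rule:
  lim(x→0) 5·x²·ln(7x) = 0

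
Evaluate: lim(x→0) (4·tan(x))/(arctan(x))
This is a 0/0 indeterminate form.

Apply L'Hôpital's rule: differentiate numerator and denominator separately.
  f(x) = 4·tan(x)   ⇒   f'(x) = 4·tan(x)^2 + 4
  g(x) = atan(x)   ⇒   g'(x) = 1/(x^2 + 1)
  lim(x→0) f'(x)/g'(x) = lim(x→0) (4·tan(x)^2 + 4)/(1/(x^2 + 1))
  = 4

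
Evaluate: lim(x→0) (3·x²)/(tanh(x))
This is a 0/0 indeterminate form.

Apply L'Hôpital's rule: differentiate numerator and denominator separately.
  f(x) = 3·x^2   ⇒   f'(x) = 6·x
  g(x) = tanh(x)   ⇒   g'(x) = 1 - tanh(x)^2
  lim(x→0) f'(x)/g'(x) = lim(x→0) (6·x)/(1 - tanh(x)^2)
  = 0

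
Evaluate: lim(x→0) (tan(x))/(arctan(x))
This is a 0/0 indeterminate form.

Apply L'Hôpital's rule: differentiate numerator and denominator separately.
  f(x) = tan(x)   ⇒   f'(x) = tan(x)^2 + 1
  g(x) = atan(x)   ⇒   g'(x) = 1/(x^2 + 1)
  lim(x→0) f'(x)/g'(x) = lim(x→0) (tan(x)^2 + 1)/(1/(x^2 + 1))
  = 1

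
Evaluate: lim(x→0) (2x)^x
This is an exponential indeterminate form.

For exponential indeterminate forms, take the natural log:
  Let L = lim(x→0) (2x)^x
  Then ln(L) = lim(x→0) [exponent × ln(base)]
  Evaluate using L'Hôpital or standard limits, then exponentiate.
  L = 1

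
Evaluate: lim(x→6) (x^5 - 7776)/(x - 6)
This is a standard limit.

Factor or rationalize the expression:
  lim(x→6) (x^5 - 7776)/(x - 6) = 6480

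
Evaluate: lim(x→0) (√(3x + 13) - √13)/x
This is a standard limit.

Factor or rationalize the expression:
  lim(x→0) (√(3x + 13) - √13)/x = 3·sqrt(13)/26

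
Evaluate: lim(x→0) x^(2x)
This is an exponential indeterminate form.

For exponential indeterminate forms, take the natural log:
  Let L = lim(x→0) x^(2x)
  Then ln(L) = lim(x→0) [exponent × ln(base)]
  Evaluate using L'Hôpital or standard limits, then exponentiate.
  L = 1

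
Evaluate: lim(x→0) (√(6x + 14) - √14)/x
This is a standard limit.

Factor or rationalize the expression:
  lim(x→0) (√(6x + 14) - √14)/x = 3·sqrt(14)/14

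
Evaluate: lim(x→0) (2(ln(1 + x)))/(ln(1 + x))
This is a 0/0 indeterminate form.

Apply L'Hôpital's rule: differentiate numerator and denominator separately.
  f(x) = 2·ln(x + 1)   ⇒   f'(x) = 2/(x + 1)
  g(x) = ln(x + 1)   ⇒   g'(x) = 1/(x + 1)
  lim(x→0) f'(x)/g'(x) = lim(x→0) (2/(x + 1))/(1/(x + 1))
  = 2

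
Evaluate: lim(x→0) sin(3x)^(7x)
This is an exponential indeterminate form.

For exponential indeterminate forms, take the natural log:
  Let L = lim(x→0) sin(3x)^(7x)
  Then ln(L) = lim(x→0) [exponent × ln(base)]
  Evaluate using L'Hôpital or standard limits, then exponentiate.
  L = 1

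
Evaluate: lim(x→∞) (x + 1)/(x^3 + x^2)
This is an ∞/∞ indeterminate form.

Apply L'Hôpital's rule: differentiate numerator and denominator separately.
  f(x) = x + 1   ⇒   f'(x) = 1
  g(x) = x^3 + x^2   ⇒   g'(x) = 3·x^2 + 2·x
  lim(x→∞) f'(x)/g'(x) = lim(x→∞) (1)/(3·x^2 + 2·x)
  = 0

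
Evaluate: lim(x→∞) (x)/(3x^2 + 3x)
This is an ∞/∞ indeterminate form.

Apply L'Hôpital's rule: differentiate numerator and denominator separately.
  f(x) = x   ⇒   f'(x) = 1
  g(x) = 3·x^2 + 3·x   ⇒   g'(x) = 6·x + 3
  lim(x→∞) f'(x)/g'(x) = lim(x→∞) (1)/(6·x + 3)
  = 0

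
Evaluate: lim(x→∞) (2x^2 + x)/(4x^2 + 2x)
This is an ∞/∞ indeterminate form.

Apply L'Hôpital's rule: differentiate numerator and denominator separately.
  f(x) = 2·x^2 + x   ⇒   f'(x) = 4·x + 1
  g(x) = 4·x^2 + 2·x   ⇒   g'(x) = 8·x + 2
  lim(x→∞) f'(x)/g'(x) = lim(x→∞) (4·x + 1)/(8·x + 2)
  = 1/2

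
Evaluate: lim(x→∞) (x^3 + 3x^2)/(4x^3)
This is an ∞/∞ indeterminate form.

Apply L'Hôpital's rule: differentiate numerator and denominator separately.
  f(x) = x^3 + 3·x^2   ⇒   f'(x) = 3·x^2 + 6·x
  g(x) = 4·x^3   ⇒   g'(x) = 12·x^2
  lim(x→∞) f'(x)/g'(x) = lim(x→∞) (3·x^2 + 6·x)/(12·x^2)
  = 1/4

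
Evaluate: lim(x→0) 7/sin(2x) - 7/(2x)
This is an ∞-∞ indeterminate form.

Combine fractions or rationalize to convert ∞-∞ to 0/0 form:
  lim(x→0) 7/sin(2x) - 7/(2x) = 0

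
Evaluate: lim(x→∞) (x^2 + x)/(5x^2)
This is an ∞/∞ indeterminate form.

Apply L'Hôpital's rule: differentiate numerator and denominator separately.
  f(x) = x^2 + x   ⇒   f'(x) = 2·x + 1
  g(x) = 5·x^2   ⇒   g'(x) = 10·x
  lim(x→∞) f'(x)/g'(x) = lim(x→∞) (2·x + 1)/(10·x)
  = 1/5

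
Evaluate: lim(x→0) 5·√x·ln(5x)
This is a 0·∞ indeterminate form.

Rewrite 0·∞ as a quotient (0/0 or ∞/∞ form), then apply L'Hôpital's rule:
  lim(x→0) 5·√x·ln(5x) = 0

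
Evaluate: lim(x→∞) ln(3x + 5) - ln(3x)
This is an ∞-∞ indeterminate form.

Combine fractions or rationalize to convert ∞-∞ to 0/0 form:
  lim(x→∞) ln(3x + 5) - ln(3x) = 0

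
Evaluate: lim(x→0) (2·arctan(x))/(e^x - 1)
This is a 0/0 indeterminate form.

Apply L'Hôpital's rule: differentiate numerator and denominator separately.
  f(x) = 2·atan(x)   ⇒   f'(x) = 2/(x^2 + 1)
  g(x) = e^(x) - 1   ⇒   g'(x) = e^(x)
  lim(x→0) f'(x)/g'(x) = lim(x→0) (2/(x^2 + 1))/(e^(x))
  = 2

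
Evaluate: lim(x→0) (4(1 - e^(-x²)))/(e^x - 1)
This is a 0/0 indeterminate form.

Apply L'Hôpital's rule: differentiate numerator and denominator separately.
  f(x) = 4 - 4·e^(-x^2)   ⇒   f'(x) = 8·x·e^(-x^2)
  g(x) = e^(x) - 1   ⇒   g'(x) = e^(x)
  lim(x→0) f'(x)/g'(x) = lim(x→0) (8·x·e^(-x^2))/(e^(x))
  = 0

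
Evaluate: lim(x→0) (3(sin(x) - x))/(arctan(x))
This is a 0/0 indeterminate form.

Apply L'Hôpital's rule: differentiate numerator and denominator separately.
  f(x) = -3·x + 3·sin(x)   ⇒   f'(x) = 3·cos(x) - 3
  g(x) = atan(x)   ⇒   g'(x) = 1/(x^2 + 1)
  lim(x→0) f'(x)/g'(x) = lim(x→0) (3·cos(x) - 3)/(1/(x^2 + 1))
  = 0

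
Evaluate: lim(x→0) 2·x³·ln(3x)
This is a 0·∞ indeterminate form.

Rewrite 0·∞ as a quotient (0/0 or ∞/∞ form), then apply L'Hôpital's rule:
  lim(x→0) 2·x³·ln(3x) = 0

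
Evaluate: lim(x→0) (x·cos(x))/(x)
This is a 0/0 indeterminate form.

Apply L'Hôpital's rule: differentiate numerator and denominator separately.
  f(x) = x·cos(x)   ⇒   f'(x) = -x·sin(x) + cos(x)
  g(x) = x   ⇒   g'(x) = 1
  lim(x→0) f'(x)/g'(x) = lim(x→0) (-x·sin(x) + cos(x))/(1)
  = 1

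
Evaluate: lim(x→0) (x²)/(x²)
This is a 0/0 indeterminate form.

Apply L'Hôpital's rule: differentiate numerator and denominator separately.
  f(x) = x^2   ⇒   f'(x) = 2·x
  g(x) = x^2   ⇒   g'(x) = 2·x
  lim(x→0) f'(x)/g'(x) = lim(x→0) (2·x)/(2·x)
  = 1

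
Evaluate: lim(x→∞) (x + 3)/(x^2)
This is an ∞/∞ indeterminate form.

Apply L'Hôpital's rule: differentiate numerator and denominator separately.
  f(x) = x + 3   ⇒   f'(x) = 1
  g(x) = x^2   ⇒   g'(x) = 2·x
  lim(x→∞) f'(x)/g'(x) = lim(x→∞) (1)/(2·x)
  = 0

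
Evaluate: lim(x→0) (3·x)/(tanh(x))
This is a 0/0 indeterminate form.

Apply L'Hôpital's rule: differentiate numerator and denominator separately.
  f(x) = 3·x   ⇒   f'(x) = 3
  g(x) = tanh(x)   ⇒   g'(x) = 1 - tanh(x)^2
  lim(x→0) f'(x)/g'(x) = lim(x→0) (3)/(1 - tanh(x)^2)
  = 3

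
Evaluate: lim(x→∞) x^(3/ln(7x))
This is an exponential indeterminate form.

For exponential indeterminate forms, take the natural log:
  Let L = lim(x→∞) x^(3/ln(7x))
  Then ln(L) = lim(x→∞) [exponent × ln(base)]
  Evaluate using L'Hôpital or standard limits, then exponentiate.
  L = e^(3)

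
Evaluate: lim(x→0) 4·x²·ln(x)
This is a 0·∞ indeterminate form.

Rewrite 0·∞ as a quotient (0/0 or ∞/∞ form), then apply L'Hôpital's rule:
  lim(x→0) 4·x²·ln(x) = 0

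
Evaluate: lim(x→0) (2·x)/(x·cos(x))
This is a 0/0 indeterminate form.

Apply L'Hôpital's rule: differentiate numerator and denominator separately.
  f(x) = 2·x   ⇒   f'(x) = 2
  g(x) = x·cos(x)   ⇒   g'(x) = -x·sin(x) + cos(x)
  lim(x→0) f'(x)/g'(x) = lim(x→0) (2)/(-x·sin(x) + cos(x))
  = 2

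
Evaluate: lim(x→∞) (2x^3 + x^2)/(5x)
This is an ∞/∞ indeterminate form.

Apply L'Hôpital's rule: differentiate numerator and denominator separately.
  f(x) = 2·x^3 + x^2   ⇒   f'(x) = 6·x^2 + 2·x
  g(x) = 5·x   ⇒   g'(x) = 5
  lim(x→∞) f'(x)/g'(x) = lim(x→∞) (6·x^2 + 2·x)/(5)
  = ∞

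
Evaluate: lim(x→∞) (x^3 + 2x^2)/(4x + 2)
This is an ∞/∞ indeterminate form.

Apply L'Hôpital's rule: differentiate numerator and denominator separately.
  f(x) = x^3 + 2·x^2   ⇒   f'(x) = 3·x^2 + 4·x
  g(x) = 4·x + 2   ⇒   g'(x) = 4
  lim(x→∞) f'(x)/g'(x) = lim(x→∞) (3·x^2 + 4·x)/(4)
  = ∞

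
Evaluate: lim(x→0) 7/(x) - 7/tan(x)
This is an ∞-∞ indeterminate form.

Combine fractions or rationalize to convert ∞-∞ to 0/0 form:
  lim(x→0) 7/(x) - 7/tan(x) = 0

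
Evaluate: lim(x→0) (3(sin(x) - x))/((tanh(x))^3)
This is a 0/0 indeterminate form.

Apply L'Hôpital's rule: differentiate numerator and denominator separately.
  f(x) = -3·x + 3·sin(x)   ⇒   f'(x) = 3·cos(x) - 3
  g(x) = tanh(x)^3   ⇒   g'(x) = (3 - 3·tanh(x)^2)·tanh(x)^2
  lim(x→0) f'(x)/g'(x) = lim(x→0) (3·cos(x) - 3)/((3 - 3·tanh(x)^2)·tanh(x)^2)
  = -1/2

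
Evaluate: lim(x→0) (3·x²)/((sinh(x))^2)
This is a 0/0 indeterminate form.

Apply L'Hôpital's rule: differentiate numerator and denominator separately.
  f(x) = 3·x^2   ⇒   f'(x) = 6·x
  g(x) = sinh(x)^2   ⇒   g'(x) = 2·sinh(x)·cosh(x)
  lim(x→0) f'(x)/g'(x) = lim(x→0) (6·x)/(2·sinh(x)·cosh(x))
  = 3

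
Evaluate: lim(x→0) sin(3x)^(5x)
This is an exponential indeterminate form.

For exponential indeterminate forms, take the natural log:
  Let L = lim(x→0) sin(3x)^(5x)
  Then ln(L) = lim(x→0) [exponent × ln(base)]
  Evaluate using L'Hôpital or standard limits, then exponentiate.
  L = 1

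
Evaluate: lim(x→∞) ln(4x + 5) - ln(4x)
This is an ∞-∞ indeterminate form.

Combine fractions or rationalize to convert ∞-∞ to 0/0 form:
  lim(x→∞) ln(4x + 5) - ln(4x) = 0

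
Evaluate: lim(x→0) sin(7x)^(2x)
This is an exponential indeterminate form.

For exponential indeterminate forms, take the natural log:
  Let L = lim(x→0) sin(7x)^(2x)
  Then ln(L) = lim(x→0) [exponent × ln(base)]
  Evaluate using L'Hôpital or standard limits, then exponentiate.
  L = 1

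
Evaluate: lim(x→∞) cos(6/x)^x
This is an exponential indeterminate form.

For exponential indeterminate forms, take the natural log:
  Let L = lim(x→∞) cos(6/x)^x
  Then ln(L) = lim(x→∞) [exponent × ln(base)]
  Evaluate using L'Hôpital or standard limits, then exponentiate.
  L = 1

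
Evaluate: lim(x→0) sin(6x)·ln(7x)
This is a 0·∞ indeterminate form.

Rewrite 0·∞ as a quotient (0/0 or ∞/∞ form), then apply L'Hôpital's rule:
  lim(x→0) sin(6x)·ln(7x) = 0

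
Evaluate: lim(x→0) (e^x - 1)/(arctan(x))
This is a 0/0 indeterminate form.

Apply L'Hôpital's rule: differentiate numerator and denominator separately.
  f(x) = e^(x) - 1   ⇒   f'(x) = e^(x)
  g(x) = atan(x)   ⇒   g'(x) = 1/(x^2 + 1)
  lim(x→0) f'(x)/g'(x) = lim(x→0) (e^(x))/(1/(x^2 + 1))
  = 1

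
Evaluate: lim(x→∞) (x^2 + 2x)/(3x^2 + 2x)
This is an ∞/∞ indeterminate form.

Apply L'Hôpital's rule: differentiate numerator and denominator separately.
  f(x) = x^2 + 2·x   ⇒   f'(x) = 2·x + 2
  g(x) = 3·x^2 + 2·x   ⇒   g'(x) = 6·x + 2
  lim(x→∞) f'(x)/g'(x) = lim(x→∞) (2·x + 2)/(6·x + 2)
  = 1/3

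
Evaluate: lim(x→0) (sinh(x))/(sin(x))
This is a 0/0 indeterminate form.

Apply L'Hôpital's rule: differentiate numerator and denominator separately.
  f(x) = sinh(x)   ⇒   f'(x) = cosh(x)
  g(x) = sin(x)   ⇒   g'(x) = cos(x)
  lim(x→0) f'(x)/g'(x) = lim(x→0) (cosh(x))/(cos(x))
  = 1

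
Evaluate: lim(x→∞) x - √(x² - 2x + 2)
This is an ∞-∞ indeterminate form.

Combine fractions or rationalize to convert ∞-∞ to 0/0 form:
  lim(x→∞) x - √(x² - 2x + 2) = 1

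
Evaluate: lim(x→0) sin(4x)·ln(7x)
This is a 0·∞ indeterminate form.

Rewrite 0·∞ as a quotient (0/0 or ∞/∞ form), then apply L'Hôpital's rule:
  lim(x→0) sin(4x)·ln(7x) = 0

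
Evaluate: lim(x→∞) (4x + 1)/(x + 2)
This is an ∞/∞ indeterminate form.

Apply L'Hôpital's rule: differentiate numerator and denominator separately.
  f(x) = 4·x + 1   ⇒   f'(x) = 4
  g(x) = x + 2   ⇒   g'(x) = 1
  lim(x→∞) f'(x)/g'(x) = lim(x→∞) (4)/(1)
  = 4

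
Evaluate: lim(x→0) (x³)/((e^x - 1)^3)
This is a 0/0 indeterminate form.

Apply L'Hôpital's rule: differentiate numerator and denominator separately.
  f(x) = x^3   ⇒   f'(x) = 3·x^2
  g(x) = (e^(x) - 1)^3   ⇒   g'(x) = 3·(e^(x) - 1)^2·e^(x)
  lim(x→0) f'(x)/g'(x) = lim(x→0) (3·x^2)/(3·(e^(x) - 1)^2·e^(x))
  = 1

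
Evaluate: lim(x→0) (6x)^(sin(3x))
This is an exponential indeterminate form.

For exponential indeterminate forms, take the natural log:
  Let L = lim(x→0) (6x)^(sin(3x))
  Then ln(L) = lim(x→0) [exponent × ln(base)]
  Evaluate using L'Hôpital or standard limits, then exponentiate.
  L = 1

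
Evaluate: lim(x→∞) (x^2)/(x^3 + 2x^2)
This is an ∞/∞ indeterminate form.

Apply L'Hôpital's rule: differentiate numerator and denominator separately.
  f(x) = x^2   ⇒   f'(x) = 2·x
  g(x) = x^3 + 2·x^2   ⇒   g'(x) = 3·x^2 + 4·x
  lim(x→∞) f'(x)/g'(x) = lim(x→∞) (2·x)/(3·x^2 + 4·x)
  = 0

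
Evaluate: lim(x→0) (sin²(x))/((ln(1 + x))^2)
This is a 0/0 indeterminate form.

Apply L'Hôpital's rule: differentiate numerator and denominator separately.
  f(x) = sin(x)^2   ⇒   f'(x) = 2·sin(x)·cos(x)
  g(x) = ln(x + 1)^2   ⇒   g'(x) = 2·ln(x + 1)/(x + 1)
  lim(x→0) f'(x)/g'(x) = lim(x→0) (2·sin(x)·cos(x))/(2·ln(x + 1)/(x + 1))
  = 1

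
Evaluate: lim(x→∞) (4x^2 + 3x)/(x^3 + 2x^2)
This is an ∞/∞ indeterminate form.

Apply L'Hôpital's rule: differentiate numerator and denominator separately.
  f(x) = 4·x^2 + 3·x   ⇒   f'(x) = 8·x + 3
  g(x) = x^3 + 2·x^2   ⇒   g'(x) = 3·x^2 + 4·x
  lim(x→∞) f'(x)/g'(x) = lim(x→∞) (8·x + 3)/(3·x^2 + 4·x)
  = 0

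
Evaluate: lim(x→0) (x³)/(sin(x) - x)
This is a 0/0 indeterminate form.

Apply L'Hôpital's rule: differentiate numerator and denominator separately.
  f(x) = x^3   ⇒   f'(x) = 3·x^2
  g(x) = -x + sin(x)   ⇒   g'(x) = cos(x) - 1
  lim(x→0) f'(x)/g'(x) = lim(x→0) (3·x^2)/(cos(x) - 1)
  = -6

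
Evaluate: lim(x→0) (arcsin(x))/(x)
This is a 0/0 indeterminate form.

Apply L'Hôpital's rule: differentiate numerator and denominator separately.
  f(x) = asin(x)   ⇒   f'(x) = 1/sqrt(1 - x^2)
  g(x) = x   ⇒   g'(x) = 1
  lim(x→0) f'(x)/g'(x) = lim(x→0) (1/sqrt(1 - x^2))/(1)
  = 1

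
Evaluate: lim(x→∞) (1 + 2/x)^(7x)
This is an exponential indeterminate form.

For exponential indeterminate forms, take the natural log:
  Let L = lim(x→∞) (1 + 2/x)^(7x)
  Then ln(L) = lim(x→∞) [exponent × ln(base)]
  Evaluate using L'Hôpital or standard limits, then exponentiate.
  L = e^(14)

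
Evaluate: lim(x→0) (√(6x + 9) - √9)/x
This is a standard limit.

Factor or rationalize the expression:
  lim(x→0) (√(6x + 9) - √9)/x = 1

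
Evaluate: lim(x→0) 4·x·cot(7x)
This is a 0·∞ indeterminate form.

Rewrite 0·∞ as a quotient (0/0 or ∞/∞ form), then apply L'Hôpital's rule:
  lim(x→0) 4·x·cot(7x) = 4/7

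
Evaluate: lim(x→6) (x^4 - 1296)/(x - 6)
This is a standard limit.

Factor or rationalize the expression:
  lim(x→6) (x^4 - 1296)/(x - 6) = 864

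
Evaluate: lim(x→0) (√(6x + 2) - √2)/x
This is a standard limit.

Factor or rationalize the expression:
  lim(x→0) (√(6x + 2) - √2)/x = 3·sqrt(2)/2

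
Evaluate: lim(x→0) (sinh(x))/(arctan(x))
This is a 0/0 indeterminate form.

Apply L'Hôpital's rule: differentiate numerator and denominator separately.
  f(x) = sinh(x)   ⇒   f'(x) = cosh(x)
  g(x) = atan(x)   ⇒   g'(x) = 1/(x^2 + 1)
  lim(x→0) f'(x)/g'(x) = lim(x→0) (cosh(x))/(1/(x^2 + 1))
  = 1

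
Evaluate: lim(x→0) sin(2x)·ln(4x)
This is a 0·∞ indeterminate form.

Rewrite 0·∞ as a quotient (0/0 or ∞/∞ form), then apply L'Hôpital's rule:
  lim(x→0) sin(2x)·ln(4x) = 0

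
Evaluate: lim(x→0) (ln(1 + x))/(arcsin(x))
This is a 0/0 indeterminate form.

Apply L'Hôpital's rule: differentiate numerator and denominator separately.
  f(x) = ln(x + 1)   ⇒   f'(x) = 1/(x + 1)
  g(x) = asin(x)   ⇒   g'(x) = 1/sqrt(1 - x^2)
  lim(x→0) f'(x)/g'(x) = lim(x→0) (1/(x + 1))/(1/sqrt(1 - x^2))
  = 1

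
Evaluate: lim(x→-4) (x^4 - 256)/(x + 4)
This is a standard limit.

Factor or rationalize the expression:
  lim(x→-4) (x^4 - 256)/(x + 4) = -256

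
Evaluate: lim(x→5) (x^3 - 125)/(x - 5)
This is a standard limit.

Factor or rationalize the expression:
  lim(x→5) (x^3 - 125)/(x - 5) = 75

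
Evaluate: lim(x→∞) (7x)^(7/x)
This is an exponential indeterminate form.

For exponential indeterminate forms, take the natural log:
  Let L = lim(x→∞) (7x)^(7/x)
  Then ln(L) = lim(x→∞) [exponent × ln(base)]
  Evaluate using L'Hôpital or standard limits, then exponentiate.
  L = 1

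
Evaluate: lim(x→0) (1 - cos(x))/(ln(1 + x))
This is a 0/0 indeterminate form.

Apply L'Hôpital's rule: differentiate numerator and denominator separately.
  f(x) = 1 - cos(x)   ⇒   f'(x) = sin(x)
  g(x) = ln(x + 1)   ⇒   g'(x) = 1/(x + 1)
  lim(x→0) f'(x)/g'(x) = lim(x→0) (sin(x))/(1/(x + 1))
  = 0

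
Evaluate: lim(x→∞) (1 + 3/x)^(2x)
This is an exponential indeterminate form.

For exponential indeterminate forms, take the natural log:
  Let L = lim(x→∞) (1 + 3/x)^(2x)
  Then ln(L) = lim(x→∞) [exponent × ln(base)]
  Evaluate using L'Hôpital or standard limits, then exponentiate.
  L = e^(6)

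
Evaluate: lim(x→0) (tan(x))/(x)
This is a 0/0 indeterminate form.

Apply L'Hôpital's rule: differentiate numerator and denominator separately.
  f(x) = tan(x)   ⇒   f'(x) = tan(x)^2 + 1
  g(x) = x   ⇒   g'(x) = 1
  lim(x→0) f'(x)/g'(x) = lim(x→0) (tan(x)^2 + 1)/(1)
  = 1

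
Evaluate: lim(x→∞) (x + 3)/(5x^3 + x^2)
This is an ∞/∞ indeterminate form.

Apply L'Hôpital's rule: differentiate numerator and denominator separately.
  f(x) = x + 3   ⇒   f'(x) = 1
  g(x) = 5·x^3 + x^2   ⇒   g'(x) = 15·x^2 + 2·x
  lim(x→∞) f'(x)/g'(x) = lim(x→∞) (1)/(15·x^2 + 2·x)
  = 0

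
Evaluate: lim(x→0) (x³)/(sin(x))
This is a 0/0 indeterminate form.

Apply L'Hôpital's rule: differentiate numerator and denominator separately.
  f(x) = x^3   ⇒   f'(x) = 3·x^2
  g(x) = sin(x)   ⇒   g'(x) = cos(x)
  lim(x→0) f'(x)/g'(x) = lim(x→0) (3·x^2)/(cos(x))
  = 0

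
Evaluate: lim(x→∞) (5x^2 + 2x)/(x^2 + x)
This is an ∞/∞ indeterminate form.

Apply L'Hôpital's rule: differentiate numerator and denominator separately.
  f(x) = 5·x^2 + 2·x   ⇒   f'(x) = 10·x + 2
  g(x) = x^2 + x   ⇒   g'(x) = 2·x + 1
  lim(x→∞) f'(x)/g'(x) = lim(x→∞) (10·x + 2)/(2·x + 1)
  = 5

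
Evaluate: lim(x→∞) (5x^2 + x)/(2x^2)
This is an ∞/∞ indeterminate form.

Apply L'Hôpital's rule: differentiate numerator and denominator separately.
  f(x) = 5·x^2 + x   ⇒   f'(x) = 10·x + 1
  g(x) = 2·x^2   ⇒   g'(x) = 4·x
  lim(x→∞) f'(x)/g'(x) = lim(x→∞) (10·x + 1)/(4·x)
  = 5/2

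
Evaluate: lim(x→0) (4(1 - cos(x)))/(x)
This is a 0/0 indeterminate form.

Apply L'Hôpital's rule: differentiate numerator and denominator separately.
  f(x) = 4 - 4·cos(x)   ⇒   f'(x) = 4·sin(x)
  g(x) = x   ⇒   g'(x) = 1
  lim(x→0) f'(x)/g'(x) = lim(x→0) (4·sin(x))/(1)
  = 0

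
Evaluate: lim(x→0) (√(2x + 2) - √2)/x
This is a standard limit.

Factor or rationalize the expression:
  lim(x→0) (√(2x + 2) - √2)/x = sqrt(2)/2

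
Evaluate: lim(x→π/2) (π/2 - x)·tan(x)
This is a 0·∞ indeterminate form.

Rewrite 0·∞ as a quotient (0/0 or ∞/∞ form), then apply L'Hôpital's rule:
  lim(x→π/2) (π/2 - x)·tan(x) = 1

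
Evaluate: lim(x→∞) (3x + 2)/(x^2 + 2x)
This is an ∞/∞ indeterminate form.

Apply L'Hôpital's rule: differentiate numerator and denominator separately.
  f(x) = 3·x + 2   ⇒   f'(x) = 3
  g(x) = x^2 + 2·x   ⇒   g'(x) = 2·x + 2
  lim(x→∞) f'(x)/g'(x) = lim(x→∞) (3)/(2·x + 2)
  = 0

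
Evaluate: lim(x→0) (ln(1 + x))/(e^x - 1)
This is a 0/0 indeterminate form.

Apply L'Hôpital's rule: differentiate numerator and denominator separately.
  f(x) = ln(x + 1)   ⇒   f'(x) = 1/(x + 1)
  g(x) = e^(x) - 1   ⇒   g'(x) = e^(x)
  lim(x→0) f'(x)/g'(x) = lim(x→0) (1/(x + 1))/(e^(x))
  = 1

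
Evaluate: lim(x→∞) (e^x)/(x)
This is an ∞/∞ indeterminate form.

Apply L'Hôpital's rule: differentiate numerator and denominator separately.
  f(x) = e^(x)   ⇒   f'(x) = e^(x)
  g(x) = x   ⇒   g'(x) = 1
  lim(x→∞) f'(x)/g'(x) = lim(x→∞) (e^(x))/(1)
  = ∞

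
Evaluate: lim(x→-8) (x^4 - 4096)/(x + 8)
This is a standard limit.

Factor or rationalize the expression:
  lim(x→-8) (x^4 - 4096)/(x + 8) = -2048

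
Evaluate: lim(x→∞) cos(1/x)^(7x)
This is an exponential indeterminate form.

For exponential indeterminate forms, take the natural log:
  Let L = lim(x→∞) cos(1/x)^(7x)
  Then ln(L) = lim(x→∞) [exponent × ln(base)]
  Evaluate using L'Hôpital or standard limits, then exponentiate.
  L = 1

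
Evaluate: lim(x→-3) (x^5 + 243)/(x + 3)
This is a standard limit.

Factor or rationalize the expression:
  lim(x→-3) (x^5 + 243)/(x + 3) = 405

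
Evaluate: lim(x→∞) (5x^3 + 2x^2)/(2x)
This is an ∞/∞ indeterminate form.

Apply L'Hôpital's rule: differentiate numerator and denominator separately.
  f(x) = 5·x^3 + 2·x^2   ⇒   f'(x) = 15·x^2 + 4·x
  g(x) = 2·x   ⇒   g'(x) = 2
  lim(x→∞) f'(x)/g'(x) = lim(x→∞) (15·x^2 + 4·x)/(2)
  = ∞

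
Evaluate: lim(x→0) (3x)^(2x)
This is an exponential indeterminate form.

For exponential indeterminate forms, take the natural log:
  Let L = lim(x→0) (3x)^(2x)
  Then ln(L) = lim(x→0) [exponent × ln(base)]
  Evaluate using L'Hôpital or standard limits, then exponentiate.
  L = 1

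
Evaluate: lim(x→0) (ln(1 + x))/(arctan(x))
This is a 0/0 indeterminate form.

Apply L'Hôpital's rule: differentiate numerator and denominator separately.
  f(x) = ln(x + 1)   ⇒   f'(x) = 1/(x + 1)
  g(x) = atan(x)   ⇒   g'(x) = 1/(x^2 + 1)
  lim(x→0) f'(x)/g'(x) = lim(x→0) (1/(x + 1))/(1/(x^2 + 1))
  = 1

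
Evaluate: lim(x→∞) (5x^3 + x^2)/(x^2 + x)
This is an ∞/∞ indeterminate form.

Apply L'Hôpital's rule: differentiate numerator and denominator separately.
  f(x) = 5·x^3 + x^2   ⇒   f'(x) = 15·x^2 + 2·x
  g(x) = x^2 + x   ⇒   g'(x) = 2·x + 1
  lim(x→∞) f'(x)/g'(x) = lim(x→∞) (15·x^2 + 2·x)/(2·x + 1)
  = ∞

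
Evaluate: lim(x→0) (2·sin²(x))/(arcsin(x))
This is a 0/0 indeterminate form.

Apply L'Hôpital's rule: differentiate numerator and denominator separately.
  f(x) = 2·sin(x)^2   ⇒   f'(x) = 4·sin(x)·cos(x)
  g(x) = asin(x)   ⇒   g'(x) = 1/sqrt(1 - x^2)
  lim(x→0) f'(x)/g'(x) = lim(x→0) (4·sin(x)·cos(x))/(1/sqrt(1 - x^2))
  = 0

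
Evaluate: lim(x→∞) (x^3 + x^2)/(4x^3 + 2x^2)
This is an ∞/∞ indeterminate form.

Apply L'Hôpital's rule: differentiate numerator and denominator separately.
  f(x) = x^3 + x^2   ⇒   f'(x) = 3·x^2 + 2·x
  g(x) = 4·x^3 + 2·x^2   ⇒   g'(x) = 12·x^2 + 4·x
  lim(x→∞) f'(x)/g'(x) = lim(x→∞) (3·x^2 + 2·x)/(12·x^2 + 4·x)
  = 1/4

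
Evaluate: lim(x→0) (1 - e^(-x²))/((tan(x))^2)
This is a 0/0 indeterminate form.

Apply L'Hôpital's rule: differentiate numerator and denominator separately.
  f(x) = 1 - e^(-x^2)   ⇒   f'(x) = 2·x·e^(-x^2)
  g(x) = tan(x)^2   ⇒   g'(x) = (2·tan(x)^2 + 2)·tan(x)
  lim(x→0) f'(x)/g'(x) = lim(x→0) (2·x·e^(-x^2))/((2·tan(x)^2 + 2)·tan(x))
  = 1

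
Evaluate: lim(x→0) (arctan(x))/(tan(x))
This is a 0/0 indeterminate form.

Apply L'Hôpital's rule: differentiate numerator and denominator separately.
  f(x) = atan(x)   ⇒   f'(x) = 1/(x^2 + 1)
  g(x) = tan(x)   ⇒   g'(x) = tan(x)^2 + 1
  lim(x→0) f'(x)/g'(x) = lim(x→0) (1/(x^2 + 1))/(tan(x)^2 + 1)
  = 1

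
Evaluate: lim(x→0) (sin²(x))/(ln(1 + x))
This is a 0/0 indeterminate form.

Apply L'Hôpital's rule: differentiate numerator and denominator separately.
  f(x) = sin(x)^2   ⇒   f'(x) = 2·sin(x)·cos(x)
  g(x) = ln(x + 1)   ⇒   g'(x) = 1/(x + 1)
  lim(x→0) f'(x)/g'(x) = lim(x→0) (2·sin(x)·cos(x))/(1/(x + 1))
  = 0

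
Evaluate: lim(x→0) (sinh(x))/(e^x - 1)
This is a 0/0 indeterminate form.

Apply L'Hôpital's rule: differentiate numerator and denominator separately.
  f(x) = sinh(x)   ⇒   f'(x) = cosh(x)
  g(x) = e^(x) - 1   ⇒   g'(x) = e^(x)
  lim(x→0) f'(x)/g'(x) = lim(x→0) (cosh(x))/(e^(x))
  = 1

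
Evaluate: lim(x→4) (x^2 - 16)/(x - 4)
This is a standard limit.

Factor or rationalize the expression:
  lim(x→4) (x^2 - 16)/(x - 4) = 8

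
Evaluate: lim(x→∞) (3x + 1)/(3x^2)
This is an ∞/∞ indeterminate form.

Apply L'Hôpital's rule: differentiate numerator and denominator separately.
  f(x) = 3·x + 1   ⇒   f'(x) = 3
  g(x) = 3·x^2   ⇒   g'(x) = 6·x
  lim(x→∞) f'(x)/g'(x) = lim(x→∞) (3)/(6·x)
  = 0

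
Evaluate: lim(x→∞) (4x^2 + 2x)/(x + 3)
This is an ∞/∞ indeterminate form.

Apply L'Hôpital's rule: differentiate numerator and denominator separately.
  f(x) = 4·x^2 + 2·x   ⇒   f'(x) = 8·x + 2
  g(x) = x + 3   ⇒   g'(x) = 1
  lim(x→∞) f'(x)/g'(x) = lim(x→∞) (8·x + 2)/(1)
  = ∞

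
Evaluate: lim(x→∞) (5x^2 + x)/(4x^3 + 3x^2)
This is an ∞/∞ indeterminate form.

Apply L'Hôpital's rule: differentiate numerator and denominator separately.
  f(x) = 5·x^2 + x   ⇒   f'(x) = 10·x + 1
  g(x) = 4·x^3 + 3·x^2   ⇒   g'(x) = 12·x^2 + 6·x
  lim(x→∞) f'(x)/g'(x) = lim(x→∞) (10·x + 1)/(12·x^2 + 6·x)
  = 0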